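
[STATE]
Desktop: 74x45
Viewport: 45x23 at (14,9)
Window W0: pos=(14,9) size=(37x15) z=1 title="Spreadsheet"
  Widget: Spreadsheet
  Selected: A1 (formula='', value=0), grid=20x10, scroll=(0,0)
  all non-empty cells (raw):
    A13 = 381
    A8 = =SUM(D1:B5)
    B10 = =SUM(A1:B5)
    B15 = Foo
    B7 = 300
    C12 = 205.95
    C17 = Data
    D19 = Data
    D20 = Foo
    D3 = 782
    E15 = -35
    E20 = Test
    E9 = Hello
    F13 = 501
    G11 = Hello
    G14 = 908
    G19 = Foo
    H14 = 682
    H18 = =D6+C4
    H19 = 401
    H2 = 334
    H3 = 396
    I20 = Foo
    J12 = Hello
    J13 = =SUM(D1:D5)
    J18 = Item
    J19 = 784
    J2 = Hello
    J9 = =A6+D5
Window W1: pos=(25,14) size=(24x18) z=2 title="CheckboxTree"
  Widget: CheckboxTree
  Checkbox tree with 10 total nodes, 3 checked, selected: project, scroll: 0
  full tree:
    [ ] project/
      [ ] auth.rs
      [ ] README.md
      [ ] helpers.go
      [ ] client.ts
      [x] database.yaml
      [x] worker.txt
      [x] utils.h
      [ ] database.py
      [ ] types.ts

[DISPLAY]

┏━━━━━━━━━━━━━━━━━━━━━━━━━━━━━━━━━━━┓        
┃ Spreadsheet                       ┃        
┠───────────────────────────────────┨        
┃A1:                                ┃        
┃       A       B       C       D   ┃        
┃----------┏━━━━━━━━━━━━━━━━━━━━━━┓-┃        
┃  1      [┃ CheckboxTree         ┃ ┃        
┃  2       ┠──────────────────────┨ ┃        
┃  3       ┃>[-] project/         ┃8┃        
┃  4       ┃   [ ] auth.rs        ┃ ┃        
┃  5       ┃   [ ] README.md      ┃ ┃        
┃  6       ┃   [ ] helpers.go     ┃ ┃        
┃  7       ┃   [ ] client.ts      ┃ ┃        
┃  8      7┃   [x] database.yaml  ┃ ┃        
┗━━━━━━━━━━┃   [x] worker.txt     ┃━┛        
           ┃   [x] utils.h        ┃          
           ┃   [ ] database.py    ┃          
           ┃   [ ] types.ts       ┃          
           ┃                      ┃          
           ┃                      ┃          
           ┃                      ┃          
           ┃                      ┃          
           ┗━━━━━━━━━━━━━━━━━━━━━━┛          


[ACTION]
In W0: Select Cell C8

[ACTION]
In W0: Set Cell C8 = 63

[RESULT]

┏━━━━━━━━━━━━━━━━━━━━━━━━━━━━━━━━━━━┓        
┃ Spreadsheet                       ┃        
┠───────────────────────────────────┨        
┃C8: 63                             ┃        
┃       A       B       C       D   ┃        
┃----------┏━━━━━━━━━━━━━━━━━━━━━━┓-┃        
┃  1       ┃ CheckboxTree         ┃ ┃        
┃  2       ┠──────────────────────┨ ┃        
┃  3       ┃>[-] project/         ┃8┃        
┃  4       ┃   [ ] auth.rs        ┃ ┃        
┃  5       ┃   [ ] README.md      ┃ ┃        
┃  6       ┃   [ ] helpers.go     ┃ ┃        
┃  7       ┃   [ ] client.ts      ┃ ┃        
┃  8      7┃   [x] database.yaml  ┃ ┃        
┗━━━━━━━━━━┃   [x] worker.txt     ┃━┛        
           ┃   [x] utils.h        ┃          
           ┃   [ ] database.py    ┃          
           ┃   [ ] types.ts       ┃          
           ┃                      ┃          
           ┃                      ┃          
           ┃                      ┃          
           ┃                      ┃          
           ┗━━━━━━━━━━━━━━━━━━━━━━┛          


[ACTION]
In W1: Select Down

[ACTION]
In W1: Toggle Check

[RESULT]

┏━━━━━━━━━━━━━━━━━━━━━━━━━━━━━━━━━━━┓        
┃ Spreadsheet                       ┃        
┠───────────────────────────────────┨        
┃C8: 63                             ┃        
┃       A       B       C       D   ┃        
┃----------┏━━━━━━━━━━━━━━━━━━━━━━┓-┃        
┃  1       ┃ CheckboxTree         ┃ ┃        
┃  2       ┠──────────────────────┨ ┃        
┃  3       ┃ [-] project/         ┃8┃        
┃  4       ┃>  [x] auth.rs        ┃ ┃        
┃  5       ┃   [ ] README.md      ┃ ┃        
┃  6       ┃   [ ] helpers.go     ┃ ┃        
┃  7       ┃   [ ] client.ts      ┃ ┃        
┃  8      7┃   [x] database.yaml  ┃ ┃        
┗━━━━━━━━━━┃   [x] worker.txt     ┃━┛        
           ┃   [x] utils.h        ┃          
           ┃   [ ] database.py    ┃          
           ┃   [ ] types.ts       ┃          
           ┃                      ┃          
           ┃                      ┃          
           ┃                      ┃          
           ┃                      ┃          
           ┗━━━━━━━━━━━━━━━━━━━━━━┛          


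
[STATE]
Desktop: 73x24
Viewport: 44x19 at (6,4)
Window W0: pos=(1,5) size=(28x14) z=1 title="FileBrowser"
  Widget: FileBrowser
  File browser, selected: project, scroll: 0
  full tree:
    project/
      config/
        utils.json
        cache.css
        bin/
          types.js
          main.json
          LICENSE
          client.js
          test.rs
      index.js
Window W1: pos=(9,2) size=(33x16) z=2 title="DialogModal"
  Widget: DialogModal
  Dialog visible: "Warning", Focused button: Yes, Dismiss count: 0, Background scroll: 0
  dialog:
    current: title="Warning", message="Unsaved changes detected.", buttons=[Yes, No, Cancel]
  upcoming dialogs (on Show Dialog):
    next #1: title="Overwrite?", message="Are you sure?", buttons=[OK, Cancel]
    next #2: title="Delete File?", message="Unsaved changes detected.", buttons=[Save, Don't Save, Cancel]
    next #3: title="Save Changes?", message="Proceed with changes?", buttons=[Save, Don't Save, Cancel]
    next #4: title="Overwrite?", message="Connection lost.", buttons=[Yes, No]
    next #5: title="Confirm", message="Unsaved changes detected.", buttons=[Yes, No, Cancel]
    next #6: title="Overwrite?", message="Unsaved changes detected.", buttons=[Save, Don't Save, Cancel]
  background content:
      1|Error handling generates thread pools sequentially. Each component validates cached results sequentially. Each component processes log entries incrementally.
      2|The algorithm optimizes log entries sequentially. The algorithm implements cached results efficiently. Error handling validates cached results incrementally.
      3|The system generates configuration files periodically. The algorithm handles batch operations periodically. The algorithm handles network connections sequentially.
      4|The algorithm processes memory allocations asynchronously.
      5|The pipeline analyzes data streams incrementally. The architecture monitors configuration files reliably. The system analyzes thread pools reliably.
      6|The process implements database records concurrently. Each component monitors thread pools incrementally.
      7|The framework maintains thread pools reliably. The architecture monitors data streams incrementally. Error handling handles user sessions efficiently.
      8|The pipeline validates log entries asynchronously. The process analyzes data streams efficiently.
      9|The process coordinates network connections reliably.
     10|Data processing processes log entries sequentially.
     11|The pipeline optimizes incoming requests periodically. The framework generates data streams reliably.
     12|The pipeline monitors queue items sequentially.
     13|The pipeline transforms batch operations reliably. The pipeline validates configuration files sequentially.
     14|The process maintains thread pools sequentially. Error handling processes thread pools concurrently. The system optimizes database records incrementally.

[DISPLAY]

   ┠───────────────────────────────┨        
━━━┃Error handling generates thread┃        
eBr┃The algorithm optimizes log ent┃        
───┃The system generates configurat┃        
] p┃Th┌─────────────────────────┐y ┃        
[+]┃Th│         Warning         │re┃        
ind┃Th│Unsaved changes detected.│se┃        
   ┃Th│   [Yes]  No   Cancel    │d ┃        
   ┃Th└─────────────────────────┘tr┃        
   ┃The process coordinates network┃        
   ┃Data processing processes log e┃        
   ┃The pipeline optimizes incoming┃        
   ┃The pipeline monitors queue ite┃        
   ┗━━━━━━━━━━━━━━━━━━━━━━━━━━━━━━━┛        
━━━━━━━━━━━━━━━━━━━━━━┛                     
                                            
                                            
                                            
                                            


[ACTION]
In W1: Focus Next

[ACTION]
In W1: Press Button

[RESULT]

   ┠───────────────────────────────┨        
━━━┃Error handling generates thread┃        
eBr┃The algorithm optimizes log ent┃        
───┃The system generates configurat┃        
] p┃The algorithm processes memory ┃        
[+]┃The pipeline analyzes data stre┃        
ind┃The process implements database┃        
   ┃The framework maintains thread ┃        
   ┃The pipeline validates log entr┃        
   ┃The process coordinates network┃        
   ┃Data processing processes log e┃        
   ┃The pipeline optimizes incoming┃        
   ┃The pipeline monitors queue ite┃        
   ┗━━━━━━━━━━━━━━━━━━━━━━━━━━━━━━━┛        
━━━━━━━━━━━━━━━━━━━━━━┛                     
                                            
                                            
                                            
                                            


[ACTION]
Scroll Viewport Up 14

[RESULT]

                                            
                                            
   ┏━━━━━━━━━━━━━━━━━━━━━━━━━━━━━━━┓        
   ┃ DialogModal                   ┃        
   ┠───────────────────────────────┨        
━━━┃Error handling generates thread┃        
eBr┃The algorithm optimizes log ent┃        
───┃The system generates configurat┃        
] p┃The algorithm processes memory ┃        
[+]┃The pipeline analyzes data stre┃        
ind┃The process implements database┃        
   ┃The framework maintains thread ┃        
   ┃The pipeline validates log entr┃        
   ┃The process coordinates network┃        
   ┃Data processing processes log e┃        
   ┃The pipeline optimizes incoming┃        
   ┃The pipeline monitors queue ite┃        
   ┗━━━━━━━━━━━━━━━━━━━━━━━━━━━━━━━┛        
━━━━━━━━━━━━━━━━━━━━━━┛                     


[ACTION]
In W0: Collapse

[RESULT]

                                            
                                            
   ┏━━━━━━━━━━━━━━━━━━━━━━━━━━━━━━━┓        
   ┃ DialogModal                   ┃        
   ┠───────────────────────────────┨        
━━━┃Error handling generates thread┃        
eBr┃The algorithm optimizes log ent┃        
───┃The system generates configurat┃        
] p┃The algorithm processes memory ┃        
   ┃The pipeline analyzes data stre┃        
   ┃The process implements database┃        
   ┃The framework maintains thread ┃        
   ┃The pipeline validates log entr┃        
   ┃The process coordinates network┃        
   ┃Data processing processes log e┃        
   ┃The pipeline optimizes incoming┃        
   ┃The pipeline monitors queue ite┃        
   ┗━━━━━━━━━━━━━━━━━━━━━━━━━━━━━━━┛        
━━━━━━━━━━━━━━━━━━━━━━┛                     


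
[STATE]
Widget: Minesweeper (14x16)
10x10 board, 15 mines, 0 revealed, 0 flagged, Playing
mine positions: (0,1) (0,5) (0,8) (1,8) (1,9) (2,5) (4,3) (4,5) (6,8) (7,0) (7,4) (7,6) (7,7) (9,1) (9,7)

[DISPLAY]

■■■■■■■■■■    
■■■■■■■■■■    
■■■■■■■■■■    
■■■■■■■■■■    
■■■■■■■■■■    
■■■■■■■■■■    
■■■■■■■■■■    
■■■■■■■■■■    
■■■■■■■■■■    
■■■■■■■■■■    
              
              
              
              
              
              


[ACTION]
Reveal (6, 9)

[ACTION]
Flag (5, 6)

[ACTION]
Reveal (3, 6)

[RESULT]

■■■■■■■■■■    
■■■■■■■■■■    
■■■■■■■■■■    
■■■■■■2■■■    
■■■■■■■■■■    
■■■■■■⚑■■■    
■■■■■■■■■1    
■■■■■■■■■■    
■■■■■■■■■■    
■■■■■■■■■■    
              
              
              
              
              
              


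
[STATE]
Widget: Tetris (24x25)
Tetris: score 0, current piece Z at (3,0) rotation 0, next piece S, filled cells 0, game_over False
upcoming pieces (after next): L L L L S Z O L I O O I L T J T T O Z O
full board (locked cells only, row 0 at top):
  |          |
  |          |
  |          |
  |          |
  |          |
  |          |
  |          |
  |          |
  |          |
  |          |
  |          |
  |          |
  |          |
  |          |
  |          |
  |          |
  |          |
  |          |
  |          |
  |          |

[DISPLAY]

   ▓▓     │Next:        
    ▓▓    │ ░░          
          │░░           
          │             
          │             
          │             
          │Score:       
          │0            
          │             
          │             
          │             
          │             
          │             
          │             
          │             
          │             
          │             
          │             
          │             
          │             
          │             
          │             
          │             
          │             
          │             


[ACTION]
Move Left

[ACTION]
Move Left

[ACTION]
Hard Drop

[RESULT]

    ░░    │Next:        
   ░░     │  ▒          
          │▒▒▒          
          │             
          │             
          │             
          │Score:       
          │0            
          │             
          │             
          │             
          │             
          │             
          │             
          │             
          │             
          │             
          │             
 ▓▓       │             
  ▓▓      │             
          │             
          │             
          │             
          │             
          │             


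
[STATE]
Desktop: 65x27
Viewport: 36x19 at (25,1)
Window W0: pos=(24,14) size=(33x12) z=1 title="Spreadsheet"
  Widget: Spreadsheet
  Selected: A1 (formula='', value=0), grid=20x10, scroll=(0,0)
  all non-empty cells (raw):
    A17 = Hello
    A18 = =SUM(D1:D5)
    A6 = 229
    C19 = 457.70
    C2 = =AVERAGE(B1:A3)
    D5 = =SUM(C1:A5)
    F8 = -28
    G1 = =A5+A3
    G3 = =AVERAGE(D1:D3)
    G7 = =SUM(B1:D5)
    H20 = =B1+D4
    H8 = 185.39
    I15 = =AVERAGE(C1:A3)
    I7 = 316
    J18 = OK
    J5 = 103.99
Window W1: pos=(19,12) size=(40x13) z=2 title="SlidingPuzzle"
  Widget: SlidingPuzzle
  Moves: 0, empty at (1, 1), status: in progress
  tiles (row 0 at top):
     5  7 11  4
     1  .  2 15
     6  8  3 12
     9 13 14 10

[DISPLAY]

                                    
                                    
                                    
                                    
                                    
                                    
                                    
                                    
                                    
                                    
                                    
━━━━━━━━━━━━━━━━━━━━━━━━━━━━━━━━━┓  
ingPuzzle                        ┃  
─────────────────────────────────┨  
┬────┬────┬────┐                 ┃  
│  7 │ 11 │  4 │                 ┃  
┼────┼────┼────┤                 ┃  
│    │  2 │ 15 │                 ┃  
┼────┼────┼────┤                 ┃  


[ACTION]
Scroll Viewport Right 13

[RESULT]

                                    
                                    
                                    
                                    
                                    
                                    
                                    
                                    
                                    
                                    
                                    
━━━━━━━━━━━━━━━━━━━━━━━━━━━━━┓      
uzzle                        ┃      
─────────────────────────────┨      
─┬────┬────┐                 ┃      
 │ 11 │  4 │                 ┃      
─┼────┼────┤                 ┃      
 │  2 │ 15 │                 ┃      
─┼────┼────┤                 ┃      


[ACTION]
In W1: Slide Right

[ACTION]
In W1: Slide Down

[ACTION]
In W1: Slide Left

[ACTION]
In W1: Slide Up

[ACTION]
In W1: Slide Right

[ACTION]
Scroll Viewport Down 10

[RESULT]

                                    
                                    
                                    
                                    
━━━━━━━━━━━━━━━━━━━━━━━━━━━━━┓      
uzzle                        ┃      
─────────────────────────────┨      
─┬────┬────┐                 ┃      
 │ 11 │  4 │                 ┃      
─┼────┼────┤                 ┃      
 │  2 │ 15 │                 ┃      
─┼────┼────┤                 ┃      
 │  3 │ 12 │                 ┃      
─┼────┼────┤                 ┃      
 │ 14 │ 10 │                 ┃      
─┴────┴────┘                 ┃      
━━━━━━━━━━━━━━━━━━━━━━━━━━━━━┛      
━━━━━━━━━━━━━━━━━━━━━━━━━━━┛        
                                    


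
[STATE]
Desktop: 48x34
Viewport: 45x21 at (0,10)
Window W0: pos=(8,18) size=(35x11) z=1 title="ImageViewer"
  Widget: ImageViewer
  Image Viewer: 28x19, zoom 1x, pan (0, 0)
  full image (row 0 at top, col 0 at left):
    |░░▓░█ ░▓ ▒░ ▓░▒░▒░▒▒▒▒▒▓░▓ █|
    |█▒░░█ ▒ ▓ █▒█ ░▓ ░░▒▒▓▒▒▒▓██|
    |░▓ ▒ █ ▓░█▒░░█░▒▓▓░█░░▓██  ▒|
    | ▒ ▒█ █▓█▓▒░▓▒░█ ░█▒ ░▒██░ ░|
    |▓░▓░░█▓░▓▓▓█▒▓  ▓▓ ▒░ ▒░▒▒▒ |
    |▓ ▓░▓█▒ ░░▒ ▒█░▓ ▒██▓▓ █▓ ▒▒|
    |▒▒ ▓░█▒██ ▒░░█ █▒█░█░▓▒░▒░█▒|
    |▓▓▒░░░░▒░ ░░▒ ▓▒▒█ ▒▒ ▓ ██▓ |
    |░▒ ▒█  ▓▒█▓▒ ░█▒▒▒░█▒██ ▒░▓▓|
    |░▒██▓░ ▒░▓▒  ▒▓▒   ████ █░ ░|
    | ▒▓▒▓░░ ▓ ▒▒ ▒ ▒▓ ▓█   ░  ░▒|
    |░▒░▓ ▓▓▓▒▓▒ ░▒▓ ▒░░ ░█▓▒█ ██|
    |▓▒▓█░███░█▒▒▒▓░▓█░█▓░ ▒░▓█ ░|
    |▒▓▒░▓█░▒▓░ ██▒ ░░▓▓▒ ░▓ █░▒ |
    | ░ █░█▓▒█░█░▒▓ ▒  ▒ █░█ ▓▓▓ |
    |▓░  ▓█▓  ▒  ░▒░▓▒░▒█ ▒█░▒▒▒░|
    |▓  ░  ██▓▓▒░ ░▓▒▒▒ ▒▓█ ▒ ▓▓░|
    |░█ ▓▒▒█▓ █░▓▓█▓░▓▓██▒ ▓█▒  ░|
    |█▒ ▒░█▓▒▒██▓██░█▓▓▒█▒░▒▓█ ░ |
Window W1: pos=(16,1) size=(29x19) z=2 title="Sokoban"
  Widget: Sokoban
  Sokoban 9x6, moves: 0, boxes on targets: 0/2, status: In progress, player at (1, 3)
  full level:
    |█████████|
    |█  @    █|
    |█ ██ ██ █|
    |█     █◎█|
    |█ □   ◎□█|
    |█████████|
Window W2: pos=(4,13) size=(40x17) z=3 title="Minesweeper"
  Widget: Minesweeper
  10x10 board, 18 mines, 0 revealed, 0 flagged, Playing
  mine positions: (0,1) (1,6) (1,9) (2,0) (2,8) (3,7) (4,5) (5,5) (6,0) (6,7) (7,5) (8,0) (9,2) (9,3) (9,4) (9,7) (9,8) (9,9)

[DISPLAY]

                ┃Moves: 0  0/2              ┃
                ┃                           ┃
                ┃                           ┃
    ┏━━━━━━━━━━━━━━━━━━━━━━━━━━━━━━━━━━━━━━┓┃
    ┃ Minesweeper                          ┃┃
    ┠──────────────────────────────────────┨┃
    ┃■■■■■■■■■■                            ┃┃
    ┃■■■■■■■■■■                            ┃┃
    ┃■■■■■■■■■■                            ┃┃
    ┃■■■■■■■■■■                            ┃┛
    ┃■■■■■■■■■■                            ┃ 
    ┃■■■■■■■■■■                            ┃ 
    ┃■■■■■■■■■■                            ┃ 
    ┃■■■■■■■■■■                            ┃ 
    ┃■■■■■■■■■■                            ┃ 
    ┃■■■■■■■■■■                            ┃ 
    ┃                                      ┃ 
    ┃                                      ┃ 
    ┃                                      ┃ 
    ┗━━━━━━━━━━━━━━━━━━━━━━━━━━━━━━━━━━━━━━┛ 
                                             


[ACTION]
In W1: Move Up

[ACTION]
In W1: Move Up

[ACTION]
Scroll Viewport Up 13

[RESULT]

                                             
                ┏━━━━━━━━━━━━━━━━━━━━━━━━━━━┓
                ┃ Sokoban                   ┃
                ┠───────────────────────────┨
                ┃█████████                  ┃
                ┃█  @    █                  ┃
                ┃█ ██ ██ █                  ┃
                ┃█     █◎█                  ┃
                ┃█ □   ◎□█                  ┃
                ┃█████████                  ┃
                ┃Moves: 0  0/2              ┃
                ┃                           ┃
                ┃                           ┃
    ┏━━━━━━━━━━━━━━━━━━━━━━━━━━━━━━━━━━━━━━┓┃
    ┃ Minesweeper                          ┃┃
    ┠──────────────────────────────────────┨┃
    ┃■■■■■■■■■■                            ┃┃
    ┃■■■■■■■■■■                            ┃┃
    ┃■■■■■■■■■■                            ┃┃
    ┃■■■■■■■■■■                            ┃┛
    ┃■■■■■■■■■■                            ┃ 


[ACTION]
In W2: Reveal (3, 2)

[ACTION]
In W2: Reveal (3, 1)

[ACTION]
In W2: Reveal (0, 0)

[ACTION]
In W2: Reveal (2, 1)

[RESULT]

                                             
                ┏━━━━━━━━━━━━━━━━━━━━━━━━━━━┓
                ┃ Sokoban                   ┃
                ┠───────────────────────────┨
                ┃█████████                  ┃
                ┃█  @    █                  ┃
                ┃█ ██ ██ █                  ┃
                ┃█     █◎█                  ┃
                ┃█ □   ◎□█                  ┃
                ┃█████████                  ┃
                ┃Moves: 0  0/2              ┃
                ┃                           ┃
                ┃                           ┃
    ┏━━━━━━━━━━━━━━━━━━━━━━━━━━━━━━━━━━━━━━┓┃
    ┃ Minesweeper                          ┃┃
    ┠──────────────────────────────────────┨┃
    ┃1■1  1■■■■                            ┃┃
    ┃■21  1■■■■                            ┃┃
    ┃■1   1■■■■                            ┃┃
    ┃11  11■■■■                            ┃┛
    ┃    2■■■■■                            ┃ 


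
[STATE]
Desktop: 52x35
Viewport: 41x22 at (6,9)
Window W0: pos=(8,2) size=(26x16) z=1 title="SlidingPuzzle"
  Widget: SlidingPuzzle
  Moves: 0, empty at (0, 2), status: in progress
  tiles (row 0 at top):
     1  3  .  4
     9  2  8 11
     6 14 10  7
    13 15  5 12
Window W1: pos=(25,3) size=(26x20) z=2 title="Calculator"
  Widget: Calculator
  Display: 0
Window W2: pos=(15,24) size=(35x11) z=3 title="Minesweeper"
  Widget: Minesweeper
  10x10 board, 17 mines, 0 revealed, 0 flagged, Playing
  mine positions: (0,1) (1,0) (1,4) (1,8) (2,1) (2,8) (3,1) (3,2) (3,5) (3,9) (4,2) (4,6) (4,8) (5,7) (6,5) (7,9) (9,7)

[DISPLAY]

  ┃├────┼────┼────┼┃├───┼───┼───┼───┤    
  ┃│  6 │ 14 │ 10 │┃│ 4 │ 5 │ 6 │ × │    
  ┃├────┼────┼────┼┃├───┼───┼───┼───┤    
  ┃│ 13 │ 15 │  5 │┃│ 1 │ 2 │ 3 │ - │    
  ┃└────┴────┴────┴┃├───┼───┼───┼───┤    
  ┃Moves: 0        ┃│ 0 │ . │ = │ + │    
  ┃                ┃├───┼───┼───┼───┤    
  ┃                ┃│ C │ MC│ MR│ M+│    
  ┗━━━━━━━━━━━━━━━━┃└───┴───┴───┴───┘    
                   ┃                     
                   ┃                     
                   ┃                     
                   ┃                     
                   ┗━━━━━━━━━━━━━━━━━━━━━
                                         
         ┏━━━━━━━━━━━━━━━━━━━━━━━━━━━━━━━
         ┃ Minesweeper                   
         ┠───────────────────────────────
         ┃■■■■■■■■■■                     
         ┃■■■■■■■■■■                     
         ┃■■■■■■■■■■                     
         ┃■■■■■■■■■■                     


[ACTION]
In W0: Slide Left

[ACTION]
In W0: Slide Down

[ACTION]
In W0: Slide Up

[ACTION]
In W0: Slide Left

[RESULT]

  ┃├────┼────┼────┼┃├───┼───┼───┼───┤    
  ┃│  6 │ 14 │ 10 │┃│ 4 │ 5 │ 6 │ × │    
  ┃├────┼────┼────┼┃├───┼───┼───┼───┤    
  ┃│ 13 │ 15 │  5 │┃│ 1 │ 2 │ 3 │ - │    
  ┃└────┴────┴────┴┃├───┼───┼───┼───┤    
  ┃Moves: 2        ┃│ 0 │ . │ = │ + │    
  ┃                ┃├───┼───┼───┼───┤    
  ┃                ┃│ C │ MC│ MR│ M+│    
  ┗━━━━━━━━━━━━━━━━┃└───┴───┴───┴───┘    
                   ┃                     
                   ┃                     
                   ┃                     
                   ┃                     
                   ┗━━━━━━━━━━━━━━━━━━━━━
                                         
         ┏━━━━━━━━━━━━━━━━━━━━━━━━━━━━━━━
         ┃ Minesweeper                   
         ┠───────────────────────────────
         ┃■■■■■■■■■■                     
         ┃■■■■■■■■■■                     
         ┃■■■■■■■■■■                     
         ┃■■■■■■■■■■                     


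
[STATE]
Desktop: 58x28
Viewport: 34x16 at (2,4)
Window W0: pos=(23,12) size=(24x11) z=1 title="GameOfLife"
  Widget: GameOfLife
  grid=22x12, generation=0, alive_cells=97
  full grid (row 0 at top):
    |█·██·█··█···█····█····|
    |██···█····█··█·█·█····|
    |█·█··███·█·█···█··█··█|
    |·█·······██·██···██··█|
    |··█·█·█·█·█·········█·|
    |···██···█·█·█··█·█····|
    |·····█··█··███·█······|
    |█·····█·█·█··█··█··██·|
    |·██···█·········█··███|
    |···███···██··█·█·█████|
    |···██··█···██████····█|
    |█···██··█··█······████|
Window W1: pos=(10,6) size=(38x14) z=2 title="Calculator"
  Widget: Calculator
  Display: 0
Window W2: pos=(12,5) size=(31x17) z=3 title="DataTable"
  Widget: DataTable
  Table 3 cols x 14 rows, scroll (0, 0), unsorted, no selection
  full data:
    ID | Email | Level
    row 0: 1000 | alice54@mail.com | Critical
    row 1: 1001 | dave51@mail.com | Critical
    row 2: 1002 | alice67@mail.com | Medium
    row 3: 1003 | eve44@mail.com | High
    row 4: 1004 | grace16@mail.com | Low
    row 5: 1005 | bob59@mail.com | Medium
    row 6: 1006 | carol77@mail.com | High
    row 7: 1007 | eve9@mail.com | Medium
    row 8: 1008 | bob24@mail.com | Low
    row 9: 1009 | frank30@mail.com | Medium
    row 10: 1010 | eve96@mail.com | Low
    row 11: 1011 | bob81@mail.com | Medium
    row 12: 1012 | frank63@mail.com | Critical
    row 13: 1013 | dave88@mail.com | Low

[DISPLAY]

                                  
          ┏━━━━━━━━━━━━━━━━━━━━━━━
        ┏━┃ DataTable             
        ┃ ┠───────────────────────
        ┠─┃ID  │Email           │L
        ┃ ┃────┼────────────────┼─
        ┃┌┃1000│alice54@mail.com│C
        ┃│┃1001│dave51@mail.com │C
        ┃├┃1002│alice67@mail.com│M
        ┃│┃1003│eve44@mail.com  │H
        ┃├┃1004│grace16@mail.com│L
        ┃│┃1005│bob59@mail.com  │M
        ┃├┃1006│carol77@mail.com│H
        ┃│┃1007│eve9@mail.com   │M
        ┃└┃1008│bob24@mail.com  │L
        ┗━┃1009│frank30@mail.com│M


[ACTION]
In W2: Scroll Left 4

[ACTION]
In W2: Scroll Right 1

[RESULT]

                                  
          ┏━━━━━━━━━━━━━━━━━━━━━━━
        ┏━┃ DataTable             
        ┃ ┠───────────────────────
        ┠─┃D  │Email           │Le
        ┃ ┃───┼────────────────┼──
        ┃┌┃000│alice54@mail.com│Cr
        ┃│┃001│dave51@mail.com │Cr
        ┃├┃002│alice67@mail.com│Me
        ┃│┃003│eve44@mail.com  │Hi
        ┃├┃004│grace16@mail.com│Lo
        ┃│┃005│bob59@mail.com  │Me
        ┃├┃006│carol77@mail.com│Hi
        ┃│┃007│eve9@mail.com   │Me
        ┃└┃008│bob24@mail.com  │Lo
        ┗━┃009│frank30@mail.com│Me


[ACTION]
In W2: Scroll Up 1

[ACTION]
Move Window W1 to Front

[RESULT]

                                  
          ┏━━━━━━━━━━━━━━━━━━━━━━━
        ┏━━━━━━━━━━━━━━━━━━━━━━━━━
        ┃ Calculator              
        ┠─────────────────────────
        ┃                         
        ┃┌───┬───┬───┬───┐        
        ┃│ 7 │ 8 │ 9 │ ÷ │        
        ┃├───┼───┼───┼───┤        
        ┃│ 4 │ 5 │ 6 │ × │        
        ┃├───┼───┼───┼───┤        
        ┃│ 1 │ 2 │ 3 │ - │        
        ┃├───┼───┼───┼───┤        
        ┃│ 0 │ . │ = │ + │        
        ┃└───┴───┴───┴───┘        
        ┗━━━━━━━━━━━━━━━━━━━━━━━━━


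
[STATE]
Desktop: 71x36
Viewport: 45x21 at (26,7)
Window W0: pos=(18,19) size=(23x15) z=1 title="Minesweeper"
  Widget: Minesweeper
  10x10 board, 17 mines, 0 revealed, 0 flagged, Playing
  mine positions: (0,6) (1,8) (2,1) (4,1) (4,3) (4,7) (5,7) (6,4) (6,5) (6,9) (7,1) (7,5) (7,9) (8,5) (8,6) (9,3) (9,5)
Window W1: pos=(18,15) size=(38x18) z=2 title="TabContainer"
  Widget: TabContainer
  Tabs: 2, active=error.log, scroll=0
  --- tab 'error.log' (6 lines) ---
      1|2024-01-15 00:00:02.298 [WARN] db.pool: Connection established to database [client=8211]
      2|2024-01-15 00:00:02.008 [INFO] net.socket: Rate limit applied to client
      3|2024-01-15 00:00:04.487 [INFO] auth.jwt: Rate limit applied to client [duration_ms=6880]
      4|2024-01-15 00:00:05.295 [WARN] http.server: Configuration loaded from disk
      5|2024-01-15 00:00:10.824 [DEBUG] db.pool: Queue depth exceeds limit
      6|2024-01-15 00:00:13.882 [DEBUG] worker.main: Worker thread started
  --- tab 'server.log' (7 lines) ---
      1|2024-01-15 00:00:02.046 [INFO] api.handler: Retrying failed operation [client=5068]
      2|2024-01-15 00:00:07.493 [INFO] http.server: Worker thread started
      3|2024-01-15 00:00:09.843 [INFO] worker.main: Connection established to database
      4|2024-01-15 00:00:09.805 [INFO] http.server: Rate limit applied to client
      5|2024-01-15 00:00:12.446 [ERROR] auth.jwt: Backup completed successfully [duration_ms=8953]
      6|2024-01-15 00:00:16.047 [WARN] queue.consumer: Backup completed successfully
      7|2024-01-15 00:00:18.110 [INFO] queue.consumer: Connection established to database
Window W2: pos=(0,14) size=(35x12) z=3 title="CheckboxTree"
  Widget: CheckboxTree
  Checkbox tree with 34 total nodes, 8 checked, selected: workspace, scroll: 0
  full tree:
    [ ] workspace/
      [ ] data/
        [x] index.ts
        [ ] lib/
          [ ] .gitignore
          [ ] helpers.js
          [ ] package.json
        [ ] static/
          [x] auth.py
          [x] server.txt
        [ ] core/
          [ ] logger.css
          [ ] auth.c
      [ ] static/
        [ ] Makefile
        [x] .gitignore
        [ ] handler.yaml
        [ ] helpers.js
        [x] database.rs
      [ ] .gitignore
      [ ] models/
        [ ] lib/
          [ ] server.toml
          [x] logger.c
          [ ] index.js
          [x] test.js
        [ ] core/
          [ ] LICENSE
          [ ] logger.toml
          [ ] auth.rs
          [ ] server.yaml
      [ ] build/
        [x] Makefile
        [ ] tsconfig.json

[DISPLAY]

                                             
                                             
                                             
                                             
                                             
                                             
                                             
━━━━━━━━┓                                    
        ┃━━━━━━━━━━━━━━━━━━━━┓               
────────┨                    ┃               
        ┃────────────────────┨               
        ┃ver.log             ┃               
        ┃────────────────────┃               
        ┃:02.298 [WARN] db.po┃               
        ┃:02.008 [INFO] net.s┃               
        ┃:04.487 [INFO] auth.┃               
        ┃:05.295 [WARN] http.┃               
        ┃:10.824 [DEBUG] db.p┃               
━━━━━━━━┛:13.882 [DEBUG] work┃               
                             ┃               
                             ┃               


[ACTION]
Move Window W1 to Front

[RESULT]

                                             
                                             
                                             
                                             
                                             
                                             
                                             
━━━━━━━━┓                                    
━━━━━━━━━━━━━━━━━━━━━━━━━━━━━┓               
tainer                       ┃               
─────────────────────────────┨               
log]│ server.log             ┃               
─────────────────────────────┃               
-15 00:00:02.298 [WARN] db.po┃               
-15 00:00:02.008 [INFO] net.s┃               
-15 00:00:04.487 [INFO] auth.┃               
-15 00:00:05.295 [WARN] http.┃               
-15 00:00:10.824 [DEBUG] db.p┃               
-15 00:00:13.882 [DEBUG] work┃               
                             ┃               
                             ┃               


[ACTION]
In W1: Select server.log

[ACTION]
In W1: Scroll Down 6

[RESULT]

                                             
                                             
                                             
                                             
                                             
                                             
                                             
━━━━━━━━┓                                    
━━━━━━━━━━━━━━━━━━━━━━━━━━━━━┓               
tainer                       ┃               
─────────────────────────────┨               
log │[server.log]            ┃               
─────────────────────────────┃               
-15 00:00:18.110 [INFO] queue┃               
                             ┃               
                             ┃               
                             ┃               
                             ┃               
                             ┃               
                             ┃               
                             ┃               
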